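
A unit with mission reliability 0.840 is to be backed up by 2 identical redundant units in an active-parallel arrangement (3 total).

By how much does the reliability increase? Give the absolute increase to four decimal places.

0.1559

R_before = 0.840
R_after = 1 − (1 − 0.840)^3 = 0.9959
ΔR = 0.9959 − 0.840 = 0.1559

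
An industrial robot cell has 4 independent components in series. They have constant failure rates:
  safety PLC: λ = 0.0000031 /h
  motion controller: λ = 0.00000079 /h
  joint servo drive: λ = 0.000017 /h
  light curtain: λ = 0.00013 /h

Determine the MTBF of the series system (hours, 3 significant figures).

Series of exponential components: λ_sys = Σ λ_i
λ_sys = 0.0000031 + 0.00000079 + 0.000017 + 0.00013 = 1.5089e-04 /h
MTBF = 1 / λ_sys = 6630 h

6630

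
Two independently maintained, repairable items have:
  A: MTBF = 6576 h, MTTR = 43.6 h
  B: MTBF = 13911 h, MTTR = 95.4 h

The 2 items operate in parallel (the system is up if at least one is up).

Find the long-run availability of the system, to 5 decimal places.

A(A) = MTBF/(MTBF+MTTR) = 6576/(6576+43.6) = 0.993413
A(B) = MTBF/(MTBF+MTTR) = 13911/(13911+95.4) = 0.993189
Parallel availability: 1 − (1 − 0.993413)(1 − 0.993189) = 0.99996

0.99996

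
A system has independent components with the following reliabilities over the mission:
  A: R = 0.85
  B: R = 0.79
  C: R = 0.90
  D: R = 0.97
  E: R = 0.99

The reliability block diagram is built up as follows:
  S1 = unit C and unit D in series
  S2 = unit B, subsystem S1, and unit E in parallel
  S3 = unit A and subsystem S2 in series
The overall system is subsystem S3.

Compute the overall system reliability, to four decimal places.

0.8498

Series (C and D): 0.900000 × 0.970000 = 0.873000
Parallel (B, [0.873000], and E): 1 − (1 − 0.790000)(1 − 0.873000)(1 − 0.990000) = 0.999733
Series (A and [0.999733]): 0.850000 × 0.999733 = 0.8498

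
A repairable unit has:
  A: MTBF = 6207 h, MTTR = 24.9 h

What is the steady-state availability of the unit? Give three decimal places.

A(A) = MTBF/(MTBF+MTTR) = 6207/(6207+24.9) = 0.996

0.996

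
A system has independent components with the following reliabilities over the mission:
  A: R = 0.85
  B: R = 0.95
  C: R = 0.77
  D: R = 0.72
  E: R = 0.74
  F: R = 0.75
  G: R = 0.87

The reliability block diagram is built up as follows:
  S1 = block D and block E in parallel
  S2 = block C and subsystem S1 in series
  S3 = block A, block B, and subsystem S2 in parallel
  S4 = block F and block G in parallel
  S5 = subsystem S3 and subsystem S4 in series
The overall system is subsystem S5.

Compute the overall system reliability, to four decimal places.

0.9654

Parallel (D and E): 1 − (1 − 0.720000)(1 − 0.740000) = 0.927200
Series (C and [0.927200]): 0.770000 × 0.927200 = 0.713944
Parallel (A, B, and [0.713944]): 1 − (1 − 0.850000)(1 − 0.950000)(1 − 0.713944) = 0.997855
Parallel (F and G): 1 − (1 − 0.750000)(1 − 0.870000) = 0.967500
Series ([0.997855] and [0.967500]): 0.997855 × 0.967500 = 0.9654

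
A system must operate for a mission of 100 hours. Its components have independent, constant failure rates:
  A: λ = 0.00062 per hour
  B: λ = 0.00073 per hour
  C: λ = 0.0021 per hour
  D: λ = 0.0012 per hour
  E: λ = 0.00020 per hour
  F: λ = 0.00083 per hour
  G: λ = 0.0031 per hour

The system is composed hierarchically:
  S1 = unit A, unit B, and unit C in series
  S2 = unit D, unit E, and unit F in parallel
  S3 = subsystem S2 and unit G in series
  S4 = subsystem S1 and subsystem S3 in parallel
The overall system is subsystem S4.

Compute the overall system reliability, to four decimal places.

R(A) = exp(−0.00062 × 100) = 0.939883
R(B) = exp(−0.00073 × 100) = 0.929601
R(C) = exp(−0.0021 × 100) = 0.810584
R(D) = exp(−0.0012 × 100) = 0.886920
R(E) = exp(−0.00020 × 100) = 0.980199
R(F) = exp(−0.00083 × 100) = 0.920351
R(G) = exp(−0.0031 × 100) = 0.733447
Series (A, B, and C): 0.939883 × 0.929601 × 0.810584 = 0.708220
Parallel (D, E, and F): 1 − (1 − 0.886920)(1 − 0.980199)(1 − 0.920351) = 0.999822
Series ([0.999822] and G): 0.999822 × 0.733447 = 0.733316
Parallel ([0.708220] and [0.733316]): 1 − (1 − 0.708220)(1 − 0.733316) = 0.9222

0.9222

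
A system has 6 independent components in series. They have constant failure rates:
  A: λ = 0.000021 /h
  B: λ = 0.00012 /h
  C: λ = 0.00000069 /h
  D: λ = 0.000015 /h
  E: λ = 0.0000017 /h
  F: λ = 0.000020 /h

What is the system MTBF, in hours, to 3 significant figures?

5610

Series of exponential components: λ_sys = Σ λ_i
λ_sys = 0.000021 + 0.00012 + 0.00000069 + 0.000015 + 0.0000017 + 0.000020 = 1.7839e-04 /h
MTBF = 1 / λ_sys = 5610 h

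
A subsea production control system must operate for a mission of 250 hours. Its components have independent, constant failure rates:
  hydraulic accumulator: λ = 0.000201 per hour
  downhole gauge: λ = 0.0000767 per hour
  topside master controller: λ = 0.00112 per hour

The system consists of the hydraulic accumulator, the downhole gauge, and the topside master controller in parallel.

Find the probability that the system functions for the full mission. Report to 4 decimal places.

0.9998

R(hydraulic accumulator) = exp(−0.000201 × 250) = 0.950992
R(downhole gauge) = exp(−0.0000767 × 250) = 0.981008
R(topside master controller) = exp(−0.00112 × 250) = 0.755784
Parallel (hydraulic accumulator, downhole gauge, and topside master controller): 1 − (1 − 0.950992)(1 − 0.981008)(1 − 0.755784) = 0.9998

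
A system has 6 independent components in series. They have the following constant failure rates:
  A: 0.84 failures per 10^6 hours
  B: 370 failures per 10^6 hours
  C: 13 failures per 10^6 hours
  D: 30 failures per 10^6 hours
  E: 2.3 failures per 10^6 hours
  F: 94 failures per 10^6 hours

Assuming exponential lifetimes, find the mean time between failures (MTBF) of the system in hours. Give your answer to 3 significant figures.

1960

Series of exponential components: λ_sys = Σ λ_i
λ_sys = 0.00000084 + 0.00037 + 0.000013 + 0.000030 + 0.0000023 + 0.000094 = 5.1014e-04 /h
MTBF = 1 / λ_sys = 1960 h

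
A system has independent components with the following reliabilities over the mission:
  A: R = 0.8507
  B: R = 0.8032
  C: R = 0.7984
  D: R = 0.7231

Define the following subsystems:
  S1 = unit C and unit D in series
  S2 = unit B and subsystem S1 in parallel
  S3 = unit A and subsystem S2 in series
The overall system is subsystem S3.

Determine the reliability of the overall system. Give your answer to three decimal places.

0.780

Series (C and D): 0.79840 × 0.72310 = 0.57732
Parallel (B and [0.57732]): 1 − (1 − 0.80320)(1 − 0.57732) = 0.91682
Series (A and [0.91682]): 0.85070 × 0.91682 = 0.780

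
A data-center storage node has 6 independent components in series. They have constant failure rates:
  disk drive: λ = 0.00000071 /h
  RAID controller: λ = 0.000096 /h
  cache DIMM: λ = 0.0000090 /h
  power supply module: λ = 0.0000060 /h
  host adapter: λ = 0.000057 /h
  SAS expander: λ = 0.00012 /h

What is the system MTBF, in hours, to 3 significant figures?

3460

Series of exponential components: λ_sys = Σ λ_i
λ_sys = 0.00000071 + 0.000096 + 0.0000090 + 0.0000060 + 0.000057 + 0.00012 = 2.8871e-04 /h
MTBF = 1 / λ_sys = 3460 h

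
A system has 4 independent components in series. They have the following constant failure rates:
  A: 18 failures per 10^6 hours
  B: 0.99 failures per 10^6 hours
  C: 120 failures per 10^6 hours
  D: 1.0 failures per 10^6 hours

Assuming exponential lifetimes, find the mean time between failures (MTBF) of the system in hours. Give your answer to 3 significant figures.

Series of exponential components: λ_sys = Σ λ_i
λ_sys = 0.000018 + 0.00000099 + 0.00012 + 0.0000010 = 1.3999e-04 /h
MTBF = 1 / λ_sys = 7140 h

7140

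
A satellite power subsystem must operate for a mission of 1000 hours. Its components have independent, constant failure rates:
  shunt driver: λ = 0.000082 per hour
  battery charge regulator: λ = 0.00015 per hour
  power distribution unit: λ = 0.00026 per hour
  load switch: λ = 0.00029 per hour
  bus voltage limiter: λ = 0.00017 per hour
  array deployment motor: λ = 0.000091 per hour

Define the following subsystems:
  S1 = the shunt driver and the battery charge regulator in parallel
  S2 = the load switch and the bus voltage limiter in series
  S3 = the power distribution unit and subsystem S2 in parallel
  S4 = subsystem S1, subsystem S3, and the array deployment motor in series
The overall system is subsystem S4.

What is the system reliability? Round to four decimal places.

R(shunt driver) = exp(−0.000082 × 1000) = 0.921272
R(battery charge regulator) = exp(−0.00015 × 1000) = 0.860708
R(power distribution unit) = exp(−0.00026 × 1000) = 0.771052
R(load switch) = exp(−0.00029 × 1000) = 0.748264
R(bus voltage limiter) = exp(−0.00017 × 1000) = 0.843665
R(array deployment motor) = exp(−0.000091 × 1000) = 0.913018
Parallel (shunt driver and battery charge regulator): 1 − (1 − 0.921272)(1 − 0.860708) = 0.989034
Series (load switch and bus voltage limiter): 0.748264 × 0.843665 = 0.631284
Parallel (power distribution unit and [0.631284]): 1 − (1 − 0.771052)(1 − 0.631284) = 0.915583
Series ([0.989034], [0.915583], and array deployment motor): 0.989034 × 0.915583 × 0.913018 = 0.8268

0.8268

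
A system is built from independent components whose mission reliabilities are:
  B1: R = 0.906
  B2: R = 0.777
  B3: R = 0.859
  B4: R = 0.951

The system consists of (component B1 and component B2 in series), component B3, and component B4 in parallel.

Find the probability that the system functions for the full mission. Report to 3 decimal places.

Series (B1 and B2): 0.90600 × 0.77700 = 0.70396
Parallel ([0.70396], B3, and B4): 1 − (1 − 0.70396)(1 − 0.85900)(1 − 0.95100) = 0.998

0.998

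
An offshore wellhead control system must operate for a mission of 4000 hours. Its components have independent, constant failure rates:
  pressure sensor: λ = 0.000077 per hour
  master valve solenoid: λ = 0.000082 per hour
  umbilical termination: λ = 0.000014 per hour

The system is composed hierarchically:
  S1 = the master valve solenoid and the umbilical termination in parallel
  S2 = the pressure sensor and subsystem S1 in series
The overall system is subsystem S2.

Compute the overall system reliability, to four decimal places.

R(pressure sensor) = exp(−0.000077 × 4000) = 0.734915
R(master valve solenoid) = exp(−0.000082 × 4000) = 0.720363
R(umbilical termination) = exp(−0.000014 × 4000) = 0.945539
Parallel (master valve solenoid and umbilical termination): 1 − (1 − 0.720363)(1 − 0.945539) = 0.984771
Series (pressure sensor and [0.984771]): 0.734915 × 0.984771 = 0.7237

0.7237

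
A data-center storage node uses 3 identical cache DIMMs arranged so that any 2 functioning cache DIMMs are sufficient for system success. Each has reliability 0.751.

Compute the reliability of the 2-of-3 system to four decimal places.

R = Σ_{i=2}^{3} C(3,i) p^i (1−p)^{3−i} with p = 0.751
C(3,2)·0.751^2·0.249^1 = 0.421309
C(3,3)·0.751^3·0.249^0 = 0.423565
Sum = 0.8449

0.8449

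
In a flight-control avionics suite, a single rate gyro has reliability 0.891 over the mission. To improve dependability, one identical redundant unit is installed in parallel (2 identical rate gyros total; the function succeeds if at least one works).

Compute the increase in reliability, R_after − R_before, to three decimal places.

R_before = 0.891
R_after = 1 − (1 − 0.891)^2 = 0.988
ΔR = 0.988 − 0.891 = 0.097

0.097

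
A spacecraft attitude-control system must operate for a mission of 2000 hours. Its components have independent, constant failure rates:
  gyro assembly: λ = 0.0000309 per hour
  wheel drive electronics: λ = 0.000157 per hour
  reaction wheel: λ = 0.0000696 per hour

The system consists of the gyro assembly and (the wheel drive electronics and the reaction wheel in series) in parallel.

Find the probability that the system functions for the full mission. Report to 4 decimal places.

0.9782

R(gyro assembly) = exp(−0.0000309 × 2000) = 0.940071
R(wheel drive electronics) = exp(−0.000157 × 2000) = 0.730519
R(reaction wheel) = exp(−0.0000696 × 2000) = 0.870054
Series (wheel drive electronics and reaction wheel): 0.730519 × 0.870054 = 0.635591
Parallel (gyro assembly and [0.635591]): 1 − (1 − 0.940071)(1 − 0.635591) = 0.9782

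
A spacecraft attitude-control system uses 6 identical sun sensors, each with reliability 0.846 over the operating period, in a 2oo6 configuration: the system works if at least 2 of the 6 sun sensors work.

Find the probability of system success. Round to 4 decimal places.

0.9995

R = Σ_{i=2}^{6} C(6,i) p^i (1−p)^{6−i} with p = 0.846
C(6,2)·0.846^2·0.154^4 = 0.006038
C(6,3)·0.846^3·0.154^3 = 0.044229
C(6,4)·0.846^4·0.154^2 = 0.182228
C(6,5)·0.846^5·0.154^1 = 0.400427
C(6,6)·0.846^6·0.154^0 = 0.366625
Sum = 0.9995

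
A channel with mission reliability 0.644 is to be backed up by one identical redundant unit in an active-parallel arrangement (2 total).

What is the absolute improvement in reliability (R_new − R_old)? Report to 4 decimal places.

R_before = 0.644
R_after = 1 − (1 − 0.644)^2 = 0.8733
ΔR = 0.8733 − 0.644 = 0.2293

0.2293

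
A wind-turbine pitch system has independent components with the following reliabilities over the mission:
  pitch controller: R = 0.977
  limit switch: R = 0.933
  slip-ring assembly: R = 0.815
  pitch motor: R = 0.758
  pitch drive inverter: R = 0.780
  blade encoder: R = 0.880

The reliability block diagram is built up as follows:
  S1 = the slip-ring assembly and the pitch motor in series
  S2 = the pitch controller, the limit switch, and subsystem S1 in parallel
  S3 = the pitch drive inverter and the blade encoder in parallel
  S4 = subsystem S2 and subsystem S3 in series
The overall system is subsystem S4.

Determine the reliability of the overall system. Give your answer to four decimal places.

0.9730

Series (slip-ring assembly and pitch motor): 0.815000 × 0.758000 = 0.617770
Parallel (pitch controller, limit switch, and [0.617770]): 1 − (1 − 0.977000)(1 − 0.933000)(1 − 0.617770) = 0.999411
Parallel (pitch drive inverter and blade encoder): 1 − (1 − 0.780000)(1 − 0.880000) = 0.973600
Series ([0.999411] and [0.973600]): 0.999411 × 0.973600 = 0.9730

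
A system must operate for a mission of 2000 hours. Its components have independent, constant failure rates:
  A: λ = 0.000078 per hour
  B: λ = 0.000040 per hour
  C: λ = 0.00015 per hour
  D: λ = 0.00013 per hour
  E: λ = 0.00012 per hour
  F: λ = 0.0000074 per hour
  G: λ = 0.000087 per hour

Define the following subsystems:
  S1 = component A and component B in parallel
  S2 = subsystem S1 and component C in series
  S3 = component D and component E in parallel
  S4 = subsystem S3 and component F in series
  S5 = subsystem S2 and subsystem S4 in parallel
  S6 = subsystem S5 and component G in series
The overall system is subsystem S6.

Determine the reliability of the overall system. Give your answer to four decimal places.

R(A) = exp(−0.000078 × 2000) = 0.855559
R(B) = exp(−0.000040 × 2000) = 0.923116
R(C) = exp(−0.00015 × 2000) = 0.740818
R(D) = exp(−0.00013 × 2000) = 0.771052
R(E) = exp(−0.00012 × 2000) = 0.786628
R(F) = exp(−0.0000074 × 2000) = 0.985309
R(G) = exp(−0.000087 × 2000) = 0.840297
Parallel (A and B): 1 − (1 − 0.855559)(1 − 0.923116) = 0.988895
Series ([0.988895] and C): 0.988895 × 0.740818 = 0.732591
Parallel (D and E): 1 − (1 − 0.771052)(1 − 0.786628) = 0.951149
Series ([0.951149] and F): 0.951149 × 0.985309 = 0.937176
Parallel ([0.732591] and [0.937176]): 1 − (1 − 0.732591)(1 − 0.937176) = 0.983200
Series ([0.983200] and G): 0.983200 × 0.840297 = 0.8262

0.8262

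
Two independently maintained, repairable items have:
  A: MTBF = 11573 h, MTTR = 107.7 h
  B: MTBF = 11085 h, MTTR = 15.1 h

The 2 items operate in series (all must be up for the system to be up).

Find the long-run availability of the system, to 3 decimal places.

0.989

A(A) = MTBF/(MTBF+MTTR) = 11573/(11573+107.7) = 0.990780
A(B) = MTBF/(MTBF+MTTR) = 11085/(11085+15.1) = 0.998640
Series availability: 0.990780 × 0.998640 = 0.989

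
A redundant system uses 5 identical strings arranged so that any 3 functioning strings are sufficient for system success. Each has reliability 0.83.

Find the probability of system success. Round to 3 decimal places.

R = Σ_{i=3}^{5} C(5,i) p^i (1−p)^{5−i} with p = 0.83
C(5,3)·0.83^3·0.17^2 = 0.16525
C(5,4)·0.83^4·0.17^1 = 0.40340
C(5,5)·0.83^5·0.17^0 = 0.39390
Sum = 0.963

0.963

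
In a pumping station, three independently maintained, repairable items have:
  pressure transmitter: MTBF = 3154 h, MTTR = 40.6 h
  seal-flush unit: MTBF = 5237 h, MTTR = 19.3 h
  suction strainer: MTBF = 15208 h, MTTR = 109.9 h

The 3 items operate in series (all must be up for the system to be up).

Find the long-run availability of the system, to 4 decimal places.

0.9766

A(pressure transmitter) = MTBF/(MTBF+MTTR) = 3154/(3154+40.6) = 0.987291
A(seal-flush unit) = MTBF/(MTBF+MTTR) = 5237/(5237+19.3) = 0.996328
A(suction strainer) = MTBF/(MTBF+MTTR) = 15208/(15208+109.9) = 0.992825
Series availability: 0.987291 × 0.996328 × 0.992825 = 0.9766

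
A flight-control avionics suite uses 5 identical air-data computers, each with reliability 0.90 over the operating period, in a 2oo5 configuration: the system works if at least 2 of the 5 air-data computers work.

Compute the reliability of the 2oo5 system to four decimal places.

0.9995

R = Σ_{i=2}^{5} C(5,i) p^i (1−p)^{5−i} with p = 0.90
C(5,2)·0.90^2·0.10^3 = 0.008100
C(5,3)·0.90^3·0.10^2 = 0.072900
C(5,4)·0.90^4·0.10^1 = 0.328050
C(5,5)·0.90^5·0.10^0 = 0.590490
Sum = 0.9995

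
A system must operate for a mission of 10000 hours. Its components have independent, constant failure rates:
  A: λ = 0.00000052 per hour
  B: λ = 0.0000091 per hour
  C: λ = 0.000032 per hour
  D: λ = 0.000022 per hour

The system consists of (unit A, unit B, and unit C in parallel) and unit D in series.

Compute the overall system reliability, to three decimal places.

0.802

R(A) = exp(−0.00000052 × 10000) = 0.99481
R(B) = exp(−0.0000091 × 10000) = 0.91302
R(C) = exp(−0.000032 × 10000) = 0.72615
R(D) = exp(−0.000022 × 10000) = 0.80252
Parallel (A, B, and C): 1 − (1 − 0.99481)(1 − 0.91302)(1 − 0.72615) = 0.99988
Series ([0.99988] and D): 0.99988 × 0.80252 = 0.802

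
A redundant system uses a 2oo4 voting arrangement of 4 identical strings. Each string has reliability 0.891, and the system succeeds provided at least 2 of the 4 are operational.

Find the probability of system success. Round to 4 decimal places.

0.9952

R = Σ_{i=2}^{4} C(4,i) p^i (1−p)^{4−i} with p = 0.891
C(4,2)·0.891^2·0.109^2 = 0.056593
C(4,3)·0.891^3·0.109^1 = 0.308404
C(4,4)·0.891^4·0.109^0 = 0.630247
Sum = 0.9952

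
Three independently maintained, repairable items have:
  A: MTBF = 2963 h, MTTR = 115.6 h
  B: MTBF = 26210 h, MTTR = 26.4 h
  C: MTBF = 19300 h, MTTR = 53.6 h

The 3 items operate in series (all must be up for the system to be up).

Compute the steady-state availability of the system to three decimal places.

0.959

A(A) = MTBF/(MTBF+MTTR) = 2963/(2963+115.6) = 0.962450
A(B) = MTBF/(MTBF+MTTR) = 26210/(26210+26.4) = 0.998994
A(C) = MTBF/(MTBF+MTTR) = 19300/(19300+53.6) = 0.997230
Series availability: 0.962450 × 0.998994 × 0.997230 = 0.959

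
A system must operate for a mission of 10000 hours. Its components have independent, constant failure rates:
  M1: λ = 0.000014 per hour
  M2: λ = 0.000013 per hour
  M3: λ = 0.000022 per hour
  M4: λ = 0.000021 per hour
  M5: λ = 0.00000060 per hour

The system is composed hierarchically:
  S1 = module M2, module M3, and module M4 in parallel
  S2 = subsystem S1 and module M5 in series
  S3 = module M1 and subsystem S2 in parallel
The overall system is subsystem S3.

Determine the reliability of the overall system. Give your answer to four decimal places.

0.9986

R(M1) = exp(−0.000014 × 10000) = 0.869358
R(M2) = exp(−0.000013 × 10000) = 0.878095
R(M3) = exp(−0.000022 × 10000) = 0.802519
R(M4) = exp(−0.000021 × 10000) = 0.810584
R(M5) = exp(−0.00000060 × 10000) = 0.994018
Parallel (M2, M3, and M4): 1 − (1 − 0.878095)(1 − 0.802519)(1 − 0.810584) = 0.995440
Series ([0.995440] and M5): 0.995440 × 0.994018 = 0.989485
Parallel (M1 and [0.989485]): 1 − (1 − 0.869358)(1 − 0.989485) = 0.9986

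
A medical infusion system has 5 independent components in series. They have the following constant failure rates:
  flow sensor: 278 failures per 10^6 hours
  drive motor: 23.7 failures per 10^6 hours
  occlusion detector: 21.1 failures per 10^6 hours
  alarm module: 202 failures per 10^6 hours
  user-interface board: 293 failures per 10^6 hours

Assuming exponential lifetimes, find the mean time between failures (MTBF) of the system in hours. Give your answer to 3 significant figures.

Series of exponential components: λ_sys = Σ λ_i
λ_sys = 0.000278 + 0.0000237 + 0.0000211 + 0.000202 + 0.000293 = 8.1780e-04 /h
MTBF = 1 / λ_sys = 1220 h

1220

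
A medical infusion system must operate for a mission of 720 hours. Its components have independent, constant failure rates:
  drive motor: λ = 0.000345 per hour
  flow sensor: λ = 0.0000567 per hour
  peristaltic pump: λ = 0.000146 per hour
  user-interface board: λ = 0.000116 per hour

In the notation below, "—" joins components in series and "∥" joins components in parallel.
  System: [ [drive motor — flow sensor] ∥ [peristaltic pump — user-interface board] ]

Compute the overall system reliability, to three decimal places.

R(drive motor) = exp(−0.000345 × 720) = 0.78005
R(flow sensor) = exp(−0.0000567 × 720) = 0.96000
R(peristaltic pump) = exp(−0.000146 × 720) = 0.90022
R(user-interface board) = exp(−0.000116 × 720) = 0.91987
Series (drive motor and flow sensor): 0.78005 × 0.96000 = 0.74885
Series (peristaltic pump and user-interface board): 0.90022 × 0.91987 = 0.82809
Parallel ([0.74885] and [0.82809]): 1 − (1 − 0.74885)(1 − 0.82809) = 0.957

0.957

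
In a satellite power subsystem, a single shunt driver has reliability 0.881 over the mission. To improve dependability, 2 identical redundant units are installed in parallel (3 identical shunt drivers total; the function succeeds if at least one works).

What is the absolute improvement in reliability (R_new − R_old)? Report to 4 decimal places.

0.1173

R_before = 0.881
R_after = 1 − (1 − 0.881)^3 = 0.9983
ΔR = 0.9983 − 0.881 = 0.1173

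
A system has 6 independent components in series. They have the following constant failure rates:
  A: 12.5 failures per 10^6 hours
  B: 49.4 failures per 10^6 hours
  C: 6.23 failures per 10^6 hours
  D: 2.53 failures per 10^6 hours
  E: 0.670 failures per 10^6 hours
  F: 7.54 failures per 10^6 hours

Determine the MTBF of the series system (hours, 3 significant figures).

Series of exponential components: λ_sys = Σ λ_i
λ_sys = 0.0000125 + 0.0000494 + 0.00000623 + 0.00000253 + 0.000000670 + 0.00000754 = 7.8870e-05 /h
MTBF = 1 / λ_sys = 12700 h

12700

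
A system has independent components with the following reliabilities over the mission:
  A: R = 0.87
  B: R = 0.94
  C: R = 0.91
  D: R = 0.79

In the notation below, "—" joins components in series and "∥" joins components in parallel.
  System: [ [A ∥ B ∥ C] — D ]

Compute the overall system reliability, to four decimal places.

0.7894

Parallel (A, B, and C): 1 − (1 − 0.870000)(1 − 0.940000)(1 − 0.910000) = 0.999298
Series ([0.999298] and D): 0.999298 × 0.790000 = 0.7894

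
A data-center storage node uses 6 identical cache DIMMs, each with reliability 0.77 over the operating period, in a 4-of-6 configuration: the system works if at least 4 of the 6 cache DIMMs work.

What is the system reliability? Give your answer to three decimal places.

0.861

R = Σ_{i=4}^{6} C(6,i) p^i (1−p)^{6−i} with p = 0.77
C(6,4)·0.77^4·0.23^2 = 0.27894
C(6,5)·0.77^5·0.23^1 = 0.37354
C(6,6)·0.77^6·0.23^0 = 0.20842
Sum = 0.861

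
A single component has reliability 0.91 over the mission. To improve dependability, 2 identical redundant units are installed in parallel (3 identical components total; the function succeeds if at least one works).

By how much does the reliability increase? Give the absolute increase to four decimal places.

0.0893

R_before = 0.91
R_after = 1 − (1 − 0.91)^3 = 0.9993
ΔR = 0.9993 − 0.91 = 0.0893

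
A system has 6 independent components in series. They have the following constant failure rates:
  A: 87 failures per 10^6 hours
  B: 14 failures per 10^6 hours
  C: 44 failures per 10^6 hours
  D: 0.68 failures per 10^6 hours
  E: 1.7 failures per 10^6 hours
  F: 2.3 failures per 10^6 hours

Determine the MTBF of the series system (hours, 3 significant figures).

6680

Series of exponential components: λ_sys = Σ λ_i
λ_sys = 0.000087 + 0.000014 + 0.000044 + 0.00000068 + 0.0000017 + 0.0000023 = 1.4968e-04 /h
MTBF = 1 / λ_sys = 6680 h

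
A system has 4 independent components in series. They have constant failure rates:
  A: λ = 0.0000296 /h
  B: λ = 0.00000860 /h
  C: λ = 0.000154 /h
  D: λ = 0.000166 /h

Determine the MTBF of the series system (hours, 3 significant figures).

Series of exponential components: λ_sys = Σ λ_i
λ_sys = 0.0000296 + 0.00000860 + 0.000154 + 0.000166 = 3.5820e-04 /h
MTBF = 1 / λ_sys = 2790 h

2790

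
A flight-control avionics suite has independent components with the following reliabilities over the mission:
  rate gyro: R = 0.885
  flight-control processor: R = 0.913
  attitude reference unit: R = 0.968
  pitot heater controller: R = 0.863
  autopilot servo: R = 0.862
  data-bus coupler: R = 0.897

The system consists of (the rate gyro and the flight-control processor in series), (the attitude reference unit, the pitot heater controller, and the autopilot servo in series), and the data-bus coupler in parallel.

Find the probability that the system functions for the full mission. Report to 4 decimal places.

0.9945

Series (rate gyro and flight-control processor): 0.885000 × 0.913000 = 0.808005
Series (attitude reference unit, pitot heater controller, and autopilot servo): 0.968000 × 0.863000 × 0.862000 = 0.720101
Parallel ([0.808005], [0.720101], and data-bus coupler): 1 − (1 − 0.808005)(1 − 0.720101)(1 − 0.897000) = 0.9945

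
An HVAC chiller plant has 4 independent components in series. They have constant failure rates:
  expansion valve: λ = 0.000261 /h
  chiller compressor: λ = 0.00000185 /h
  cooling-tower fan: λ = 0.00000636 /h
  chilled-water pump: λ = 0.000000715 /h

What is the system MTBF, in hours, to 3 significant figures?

3700

Series of exponential components: λ_sys = Σ λ_i
λ_sys = 0.000261 + 0.00000185 + 0.00000636 + 0.000000715 = 2.6993e-04 /h
MTBF = 1 / λ_sys = 3700 h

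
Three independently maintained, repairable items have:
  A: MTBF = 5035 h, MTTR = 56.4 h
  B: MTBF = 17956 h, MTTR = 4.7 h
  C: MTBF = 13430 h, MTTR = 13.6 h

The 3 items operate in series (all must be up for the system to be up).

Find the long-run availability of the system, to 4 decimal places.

A(A) = MTBF/(MTBF+MTTR) = 5035/(5035+56.4) = 0.988922
A(B) = MTBF/(MTBF+MTTR) = 17956/(17956+4.7) = 0.999738
A(C) = MTBF/(MTBF+MTTR) = 13430/(13430+13.6) = 0.998988
Series availability: 0.988922 × 0.999738 × 0.998988 = 0.9877

0.9877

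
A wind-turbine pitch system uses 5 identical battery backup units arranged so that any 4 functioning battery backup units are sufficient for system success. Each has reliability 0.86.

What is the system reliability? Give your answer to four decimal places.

0.8533

R = Σ_{i=4}^{5} C(5,i) p^i (1−p)^{5−i} with p = 0.86
C(5,4)·0.86^4·0.14^1 = 0.382906
C(5,5)·0.86^5·0.14^0 = 0.470427
Sum = 0.8533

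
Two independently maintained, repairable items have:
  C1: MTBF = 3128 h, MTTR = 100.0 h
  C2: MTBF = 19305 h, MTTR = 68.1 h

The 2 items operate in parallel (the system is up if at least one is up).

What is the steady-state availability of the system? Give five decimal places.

A(C1) = MTBF/(MTBF+MTTR) = 3128/(3128+100.0) = 0.969021
A(C2) = MTBF/(MTBF+MTTR) = 19305/(19305+68.1) = 0.996485
Parallel availability: 1 − (1 − 0.969021)(1 − 0.996485) = 0.99989

0.99989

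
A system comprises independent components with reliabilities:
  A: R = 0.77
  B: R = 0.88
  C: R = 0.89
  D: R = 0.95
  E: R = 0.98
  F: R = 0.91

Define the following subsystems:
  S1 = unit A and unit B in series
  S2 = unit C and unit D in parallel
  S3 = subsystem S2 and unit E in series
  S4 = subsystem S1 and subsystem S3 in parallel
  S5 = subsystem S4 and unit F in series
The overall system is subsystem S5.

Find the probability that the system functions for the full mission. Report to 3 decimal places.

Series (A and B): 0.77000 × 0.88000 = 0.67760
Parallel (C and D): 1 − (1 − 0.89000)(1 − 0.95000) = 0.99450
Series ([0.99450] and E): 0.99450 × 0.98000 = 0.97461
Parallel ([0.67760] and [0.97461]): 1 − (1 − 0.67760)(1 − 0.97461) = 0.99181
Series ([0.99181] and F): 0.99181 × 0.91000 = 0.903

0.903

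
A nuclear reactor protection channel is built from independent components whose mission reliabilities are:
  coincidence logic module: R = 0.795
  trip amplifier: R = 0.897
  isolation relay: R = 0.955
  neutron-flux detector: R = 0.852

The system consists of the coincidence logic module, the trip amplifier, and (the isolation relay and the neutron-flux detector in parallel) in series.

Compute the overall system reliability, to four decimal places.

0.7084

Parallel (isolation relay and neutron-flux detector): 1 − (1 − 0.955000)(1 − 0.852000) = 0.993340
Series (coincidence logic module, trip amplifier, and [0.993340]): 0.795000 × 0.897000 × 0.993340 = 0.7084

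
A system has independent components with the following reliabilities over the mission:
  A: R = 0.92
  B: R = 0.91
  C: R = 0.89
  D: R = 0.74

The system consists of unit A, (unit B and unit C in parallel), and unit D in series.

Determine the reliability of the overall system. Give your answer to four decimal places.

Parallel (B and C): 1 − (1 − 0.910000)(1 − 0.890000) = 0.990100
Series (A, [0.990100], and D): 0.920000 × 0.990100 × 0.740000 = 0.6741

0.6741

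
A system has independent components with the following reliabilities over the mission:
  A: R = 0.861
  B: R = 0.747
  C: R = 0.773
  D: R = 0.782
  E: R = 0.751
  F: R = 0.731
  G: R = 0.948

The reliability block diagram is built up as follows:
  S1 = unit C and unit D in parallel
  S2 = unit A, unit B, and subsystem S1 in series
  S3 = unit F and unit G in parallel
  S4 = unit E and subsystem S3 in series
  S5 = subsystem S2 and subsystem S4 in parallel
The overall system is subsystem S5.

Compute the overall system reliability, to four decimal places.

Parallel (C and D): 1 − (1 − 0.773000)(1 − 0.782000) = 0.950514
Series (A, B, and [0.950514]): 0.861000 × 0.747000 × 0.950514 = 0.611339
Parallel (F and G): 1 − (1 − 0.731000)(1 − 0.948000) = 0.986012
Series (E and [0.986012]): 0.751000 × 0.986012 = 0.740495
Parallel ([0.611339] and [0.740495]): 1 − (1 − 0.611339)(1 − 0.740495) = 0.8991

0.8991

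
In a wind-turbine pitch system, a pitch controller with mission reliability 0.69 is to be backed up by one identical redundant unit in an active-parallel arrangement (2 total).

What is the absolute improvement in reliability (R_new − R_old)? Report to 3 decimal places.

R_before = 0.69
R_after = 1 − (1 − 0.69)^2 = 0.904
ΔR = 0.904 − 0.69 = 0.214

0.214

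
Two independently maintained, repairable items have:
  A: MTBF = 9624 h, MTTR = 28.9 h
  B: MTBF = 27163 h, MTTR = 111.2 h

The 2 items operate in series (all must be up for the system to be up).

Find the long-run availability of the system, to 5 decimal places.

A(A) = MTBF/(MTBF+MTTR) = 9624/(9624+28.9) = 0.997006
A(B) = MTBF/(MTBF+MTTR) = 27163/(27163+111.2) = 0.995923
Series availability: 0.997006 × 0.995923 = 0.99294

0.99294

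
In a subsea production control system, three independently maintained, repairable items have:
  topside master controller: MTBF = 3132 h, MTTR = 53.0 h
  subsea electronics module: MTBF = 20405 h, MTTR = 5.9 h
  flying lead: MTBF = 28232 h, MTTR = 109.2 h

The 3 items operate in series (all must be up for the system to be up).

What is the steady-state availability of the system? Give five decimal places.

A(topside master controller) = MTBF/(MTBF+MTTR) = 3132/(3132+53.0) = 0.983359
A(subsea electronics module) = MTBF/(MTBF+MTTR) = 20405/(20405+5.9) = 0.999711
A(flying lead) = MTBF/(MTBF+MTTR) = 28232/(28232+109.2) = 0.996147
Series availability: 0.983359 × 0.999711 × 0.996147 = 0.97929

0.97929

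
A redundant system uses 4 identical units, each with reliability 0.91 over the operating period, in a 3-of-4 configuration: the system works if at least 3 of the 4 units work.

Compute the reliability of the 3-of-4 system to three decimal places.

0.957

R = Σ_{i=3}^{4} C(4,i) p^i (1−p)^{4−i} with p = 0.91
C(4,3)·0.91^3·0.09^1 = 0.27129
C(4,4)·0.91^4·0.09^0 = 0.68575
Sum = 0.957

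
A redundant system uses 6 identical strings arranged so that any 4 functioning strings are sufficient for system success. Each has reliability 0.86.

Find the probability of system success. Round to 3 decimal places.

R = Σ_{i=4}^{6} C(6,i) p^i (1−p)^{6−i} with p = 0.86
C(6,4)·0.86^4·0.14^2 = 0.16082
C(6,5)·0.86^5·0.14^1 = 0.39516
C(6,6)·0.86^6·0.14^0 = 0.40457
Sum = 0.961

0.961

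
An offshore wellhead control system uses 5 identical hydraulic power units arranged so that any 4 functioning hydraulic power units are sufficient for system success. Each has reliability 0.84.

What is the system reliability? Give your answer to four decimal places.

0.8165

R = Σ_{i=4}^{5} C(5,i) p^i (1−p)^{5−i} with p = 0.84
C(5,4)·0.84^4·0.16^1 = 0.398297
C(5,5)·0.84^5·0.16^0 = 0.418212
Sum = 0.8165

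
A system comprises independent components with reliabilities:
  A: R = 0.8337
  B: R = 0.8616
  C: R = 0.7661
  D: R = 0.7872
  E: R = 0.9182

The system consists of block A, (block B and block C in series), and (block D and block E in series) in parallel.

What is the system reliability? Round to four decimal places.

Series (B and C): 0.861600 × 0.766100 = 0.660072
Series (D and E): 0.787200 × 0.918200 = 0.722807
Parallel (A, [0.660072], and [0.722807]): 1 − (1 − 0.833700)(1 − 0.660072)(1 − 0.722807) = 0.9843

0.9843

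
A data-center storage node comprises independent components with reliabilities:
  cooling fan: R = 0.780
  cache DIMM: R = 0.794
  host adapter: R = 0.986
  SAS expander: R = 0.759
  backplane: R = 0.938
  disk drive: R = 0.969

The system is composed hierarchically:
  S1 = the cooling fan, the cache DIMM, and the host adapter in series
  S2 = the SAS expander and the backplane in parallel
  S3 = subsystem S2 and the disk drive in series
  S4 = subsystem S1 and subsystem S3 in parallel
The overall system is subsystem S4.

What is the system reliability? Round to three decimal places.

Series (cooling fan, cache DIMM, and host adapter): 0.78000 × 0.79400 × 0.98600 = 0.61065
Parallel (SAS expander and backplane): 1 − (1 − 0.75900)(1 − 0.93800) = 0.98506
Series ([0.98506] and disk drive): 0.98506 × 0.96900 = 0.95452
Parallel ([0.61065] and [0.95452]): 1 − (1 − 0.61065)(1 − 0.95452) = 0.982

0.982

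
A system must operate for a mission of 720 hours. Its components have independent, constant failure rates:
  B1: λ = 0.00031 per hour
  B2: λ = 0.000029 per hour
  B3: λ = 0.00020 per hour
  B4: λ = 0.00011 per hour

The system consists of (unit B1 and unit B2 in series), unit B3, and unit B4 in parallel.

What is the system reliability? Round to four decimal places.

R(B1) = exp(−0.00031 × 720) = 0.799955
R(B2) = exp(−0.000029 × 720) = 0.979336
R(B3) = exp(−0.00020 × 720) = 0.865888
R(B4) = exp(−0.00011 × 720) = 0.923855
Series (B1 and B2): 0.799955 × 0.979336 = 0.783425
Parallel ([0.783425], B3, and B4): 1 − (1 − 0.783425)(1 − 0.865888)(1 − 0.923855) = 0.9978

0.9978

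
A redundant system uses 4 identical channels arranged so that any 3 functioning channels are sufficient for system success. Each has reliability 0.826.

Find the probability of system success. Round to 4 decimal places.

R = Σ_{i=3}^{4} C(4,i) p^i (1−p)^{4−i} with p = 0.826
C(4,3)·0.826^3·0.174^1 = 0.392238
C(4,4)·0.826^4·0.174^0 = 0.465501
Sum = 0.8577

0.8577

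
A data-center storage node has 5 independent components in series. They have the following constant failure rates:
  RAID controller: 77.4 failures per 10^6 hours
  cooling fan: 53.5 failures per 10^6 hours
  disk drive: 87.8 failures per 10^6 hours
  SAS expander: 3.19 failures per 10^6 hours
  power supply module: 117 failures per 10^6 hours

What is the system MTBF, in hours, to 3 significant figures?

2950

Series of exponential components: λ_sys = Σ λ_i
λ_sys = 0.0000774 + 0.0000535 + 0.0000878 + 0.00000319 + 0.000117 = 3.3889e-04 /h
MTBF = 1 / λ_sys = 2950 h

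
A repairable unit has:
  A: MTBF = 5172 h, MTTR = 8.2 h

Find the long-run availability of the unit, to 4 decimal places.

A(A) = MTBF/(MTBF+MTTR) = 5172/(5172+8.2) = 0.9984

0.9984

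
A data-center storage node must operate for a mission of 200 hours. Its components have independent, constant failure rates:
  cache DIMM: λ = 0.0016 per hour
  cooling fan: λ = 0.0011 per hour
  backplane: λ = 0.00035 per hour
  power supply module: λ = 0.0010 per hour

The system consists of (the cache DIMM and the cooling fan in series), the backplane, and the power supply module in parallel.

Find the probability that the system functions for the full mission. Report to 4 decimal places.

0.9949

R(cache DIMM) = exp(−0.0016 × 200) = 0.726149
R(cooling fan) = exp(−0.0011 × 200) = 0.802519
R(backplane) = exp(−0.00035 × 200) = 0.932394
R(power supply module) = exp(−0.0010 × 200) = 0.818731
Series (cache DIMM and cooling fan): 0.726149 × 0.802519 = 0.582748
Parallel ([0.582748], backplane, and power supply module): 1 − (1 − 0.582748)(1 − 0.932394)(1 − 0.818731) = 0.9949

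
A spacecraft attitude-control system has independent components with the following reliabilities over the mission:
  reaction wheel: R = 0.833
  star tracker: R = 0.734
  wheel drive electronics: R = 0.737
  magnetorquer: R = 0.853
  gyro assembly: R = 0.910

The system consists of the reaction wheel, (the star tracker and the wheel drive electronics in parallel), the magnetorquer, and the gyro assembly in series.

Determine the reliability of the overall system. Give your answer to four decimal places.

Parallel (star tracker and wheel drive electronics): 1 − (1 − 0.734000)(1 − 0.737000) = 0.930042
Series (reaction wheel, [0.930042], magnetorquer, and gyro assembly): 0.833000 × 0.930042 × 0.853000 × 0.910000 = 0.6014

0.6014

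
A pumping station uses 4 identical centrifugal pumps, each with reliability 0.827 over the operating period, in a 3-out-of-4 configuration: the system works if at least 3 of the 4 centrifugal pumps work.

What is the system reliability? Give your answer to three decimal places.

0.859

R = Σ_{i=3}^{4} C(4,i) p^i (1−p)^{4−i} with p = 0.827
C(4,3)·0.827^3·0.173^1 = 0.39140
C(4,4)·0.827^4·0.173^0 = 0.46776
Sum = 0.859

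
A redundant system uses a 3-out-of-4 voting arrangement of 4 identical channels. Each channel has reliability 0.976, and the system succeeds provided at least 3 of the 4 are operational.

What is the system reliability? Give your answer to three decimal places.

R = Σ_{i=3}^{4} C(4,i) p^i (1−p)^{4−i} with p = 0.976
C(4,3)·0.976^3·0.024^1 = 0.08925
C(4,4)·0.976^4·0.024^0 = 0.90740
Sum = 0.997

0.997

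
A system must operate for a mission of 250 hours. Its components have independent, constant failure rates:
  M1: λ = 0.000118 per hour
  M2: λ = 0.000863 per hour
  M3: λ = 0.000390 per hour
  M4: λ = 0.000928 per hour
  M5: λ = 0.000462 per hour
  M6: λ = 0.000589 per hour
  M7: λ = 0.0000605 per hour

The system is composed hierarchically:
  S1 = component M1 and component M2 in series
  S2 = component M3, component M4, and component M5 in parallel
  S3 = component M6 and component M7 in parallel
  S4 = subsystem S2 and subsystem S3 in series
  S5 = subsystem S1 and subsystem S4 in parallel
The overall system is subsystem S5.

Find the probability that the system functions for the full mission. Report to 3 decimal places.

R(M1) = exp(−0.000118 × 250) = 0.97093
R(M2) = exp(−0.000863 × 250) = 0.80594
R(M3) = exp(−0.000390 × 250) = 0.90710
R(M4) = exp(−0.000928 × 250) = 0.79295
R(M5) = exp(−0.000462 × 250) = 0.89092
R(M6) = exp(−0.000589 × 250) = 0.86308
R(M7) = exp(−0.0000605 × 250) = 0.98499
Series (M1 and M2): 0.97093 × 0.80594 = 0.78251
Parallel (M3, M4, and M5): 1 − (1 − 0.90710)(1 − 0.79295)(1 − 0.89092) = 0.99790
Parallel (M6 and M7): 1 − (1 − 0.86308)(1 − 0.98499) = 0.99794
Series ([0.99790] and [0.99794]): 0.99790 × 0.99794 = 0.99584
Parallel ([0.78251] and [0.99584]): 1 − (1 − 0.78251)(1 − 0.99584) = 0.999

0.999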